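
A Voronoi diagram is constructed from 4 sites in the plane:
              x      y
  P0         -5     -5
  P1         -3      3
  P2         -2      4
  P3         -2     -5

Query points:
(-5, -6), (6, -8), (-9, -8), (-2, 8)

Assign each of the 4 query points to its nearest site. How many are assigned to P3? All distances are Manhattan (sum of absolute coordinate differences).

(-5, -6) — d to each: P0:1, P1:11, P2:13, P3:4 → nearest is P0
(6, -8) — d to each: P0:14, P1:20, P2:20, P3:11 → nearest is P3
(-9, -8) — d to each: P0:7, P1:17, P2:19, P3:10 → nearest is P0
(-2, 8) — d to each: P0:16, P1:6, P2:4, P3:13 → nearest is P2
1 of the 4 points has P3 as nearest.

1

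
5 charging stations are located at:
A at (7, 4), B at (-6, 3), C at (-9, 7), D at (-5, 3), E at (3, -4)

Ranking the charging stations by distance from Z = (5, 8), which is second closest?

D

Squared Euclidean distances:
|ZA|² = (5−7)² + (8−4)² = 4 + 16 = 20
|ZB|² = (5−(-6))² + (8−3)² = 121 + 25 = 146
|ZC|² = (5−(-9))² + (8−7)² = 196 + 1 = 197
|ZD|² = (5−(-5))² + (8−3)² = 100 + 25 = 125
|ZE|² = (5−3)² + (8−(-4))² = 4 + 144 = 148
Sorted ascending: A, D, B, … — the second-nearest is D.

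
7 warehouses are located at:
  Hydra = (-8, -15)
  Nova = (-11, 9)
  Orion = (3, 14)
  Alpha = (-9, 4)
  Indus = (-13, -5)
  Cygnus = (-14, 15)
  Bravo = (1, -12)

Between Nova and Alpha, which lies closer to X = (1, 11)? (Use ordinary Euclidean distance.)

Compare squared distances:
d²(X, Nova) = (1−(-11))² + (11−9)² = 144 + 4 = 148
d²(X, Alpha) = (1−(-9))² + (11−4)² = 100 + 49 = 149
148 < 149, so Nova is closer.

Nova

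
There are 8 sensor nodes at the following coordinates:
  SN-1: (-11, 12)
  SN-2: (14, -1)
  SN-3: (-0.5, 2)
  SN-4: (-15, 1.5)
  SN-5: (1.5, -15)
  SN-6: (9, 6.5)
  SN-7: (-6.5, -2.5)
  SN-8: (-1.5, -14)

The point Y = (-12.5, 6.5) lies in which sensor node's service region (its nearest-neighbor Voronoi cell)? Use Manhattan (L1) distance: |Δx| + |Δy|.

SN-1

d(Y, SN-1) = 1.5 + 5.5 = 7
d(Y, SN-2) = 26.5 + 7.5 = 34
d(Y, SN-3) = 12 + 4.5 = 16.5
d(Y, SN-4) = 2.5 + 5 = 7.5
d(Y, SN-5) = 14 + 21.5 = 35.5
d(Y, SN-6) = 21.5 + 0 = 21.5
d(Y, SN-7) = 6 + 9 = 15
d(Y, SN-8) = 11 + 20.5 = 31.5
SN-1 is nearest.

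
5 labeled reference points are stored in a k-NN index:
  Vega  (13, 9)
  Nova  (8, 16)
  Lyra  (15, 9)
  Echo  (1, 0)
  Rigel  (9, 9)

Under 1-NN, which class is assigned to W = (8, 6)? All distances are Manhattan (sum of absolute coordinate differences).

d(W, Vega) = |8−13| + |6−9| = 5 + 3 = 8
d(W, Nova) = |8−8| + |6−16| = 0 + 10 = 10
d(W, Lyra) = |8−15| + |6−9| = 7 + 3 = 10
d(W, Echo) = |8−1| + |6−0| = 7 + 6 = 13
d(W, Rigel) = |8−9| + |6−9| = 1 + 3 = 4
The smallest is to Rigel, so W lies in the Voronoi region of Rigel.

Rigel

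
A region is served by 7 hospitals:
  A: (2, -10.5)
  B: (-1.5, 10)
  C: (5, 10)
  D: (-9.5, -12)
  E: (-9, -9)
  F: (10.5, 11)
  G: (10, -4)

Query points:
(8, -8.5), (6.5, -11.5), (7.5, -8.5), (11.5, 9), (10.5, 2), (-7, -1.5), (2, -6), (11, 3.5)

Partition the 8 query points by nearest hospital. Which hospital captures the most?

G

(8, -8.5) — d² to each: A:40, B:432.5, C:351.25, D:318.5, E:289.25, F:386.5, G:24.25 → nearest is G
(6.5, -11.5) — d² to each: A:21.25, B:526.25, C:464.5, D:256.25, E:246.5, F:522.25, G:68.5 → nearest is A
(7.5, -8.5) — d² to each: A:34.25, B:423.25, C:348.5, D:301.25, E:272.5, F:389.25, G:26.5 → nearest is G
(11.5, 9) — d² to each: A:470.5, B:170, C:43.25, D:882, E:744.25, F:5, G:171.25 → nearest is F
(10.5, 2) — d² to each: A:228.5, B:208, C:94.25, D:596, E:501.25, F:81, G:36.25 → nearest is G
(-7, -1.5) — d² to each: A:162, B:162.5, C:276.25, D:116.5, E:60.25, F:462.5, G:295.25 → nearest is E
(2, -6) — d² to each: A:20.25, B:268.25, C:265, D:168.25, E:130, F:361.25, G:68 → nearest is A
(11, 3.5) — d² to each: A:277, B:198.5, C:78.25, D:660.5, E:556.25, F:56.5, G:57.25 → nearest is F
Tally — A:2, E:1, F:2, G:3. G captures the most (3).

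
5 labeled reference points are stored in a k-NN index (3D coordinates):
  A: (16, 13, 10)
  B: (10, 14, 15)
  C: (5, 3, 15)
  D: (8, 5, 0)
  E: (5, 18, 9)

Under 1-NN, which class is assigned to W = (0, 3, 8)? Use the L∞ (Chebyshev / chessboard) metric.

d(W,A) = max(16, 10, 2) = 16
d(W,B) = max(10, 11, 7) = 11
d(W,C) = max(5, 0, 7) = 7
d(W,D) = max(8, 2, 8) = 8
d(W,E) = max(5, 15, 1) = 15
The smallest is to C, so W lies in the Voronoi region of C.

C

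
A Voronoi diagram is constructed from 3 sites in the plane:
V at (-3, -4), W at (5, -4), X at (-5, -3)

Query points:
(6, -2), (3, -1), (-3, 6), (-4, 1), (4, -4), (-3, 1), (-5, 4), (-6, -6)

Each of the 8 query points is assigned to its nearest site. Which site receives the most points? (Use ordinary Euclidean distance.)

X

(6, -2) — d² to each: V:85, W:5, X:122 → nearest is W
(3, -1) — d² to each: V:45, W:13, X:68 → nearest is W
(-3, 6) — d² to each: V:100, W:164, X:85 → nearest is X
(-4, 1) — d² to each: V:26, W:106, X:17 → nearest is X
(4, -4) — d² to each: V:49, W:1, X:82 → nearest is W
(-3, 1) — d² to each: V:25, W:89, X:20 → nearest is X
(-5, 4) — d² to each: V:68, W:164, X:49 → nearest is X
(-6, -6) — d² to each: V:13, W:125, X:10 → nearest is X
Tally — W:3, X:5. X captures the most (5).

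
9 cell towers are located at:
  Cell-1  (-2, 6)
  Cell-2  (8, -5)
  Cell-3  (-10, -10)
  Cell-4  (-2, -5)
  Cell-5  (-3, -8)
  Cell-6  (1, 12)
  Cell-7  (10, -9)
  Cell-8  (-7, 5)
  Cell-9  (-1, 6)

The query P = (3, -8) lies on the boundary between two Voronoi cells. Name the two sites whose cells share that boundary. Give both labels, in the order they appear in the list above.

Cell-2 and Cell-4

Squared distances from P to each site:
d²(P, Cell-1) = (3−(-2))² + (-8−6)² = 25 + 196 = 221
d²(P, Cell-2) = (3−8)² + (-8−(-5))² = 25 + 9 = 34
d²(P, Cell-3) = (3−(-10))² + (-8−(-10))² = 169 + 4 = 173
d²(P, Cell-4) = (3−(-2))² + (-8−(-5))² = 25 + 9 = 34
d²(P, Cell-5) = (3−(-3))² + (-8−(-8))² = 36 + 0 = 36
d²(P, Cell-6) = (3−1)² + (-8−12)² = 4 + 400 = 404
d²(P, Cell-7) = (3−10)² + (-8−(-9))² = 49 + 1 = 50
d²(P, Cell-8) = (3−(-7))² + (-8−5)² = 100 + 169 = 269
d²(P, Cell-9) = (3−(-1))² + (-8−6)² = 16 + 196 = 212
P is equidistant from Cell-2 and Cell-4 (both at squared distance 34), and every other site is strictly farther — so P lies on the Cell-2–Cell-4 Voronoi edge.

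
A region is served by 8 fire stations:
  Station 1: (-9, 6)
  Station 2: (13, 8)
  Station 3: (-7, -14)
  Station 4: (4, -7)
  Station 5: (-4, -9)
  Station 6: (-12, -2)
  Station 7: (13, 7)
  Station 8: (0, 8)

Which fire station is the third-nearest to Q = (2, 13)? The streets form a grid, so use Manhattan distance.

d(Q, Station 1) = 11 + 7 = 18
d(Q, Station 2) = 11 + 5 = 16
d(Q, Station 3) = 9 + 27 = 36
d(Q, Station 4) = 2 + 20 = 22
d(Q, Station 5) = 6 + 22 = 28
d(Q, Station 6) = 14 + 15 = 29
d(Q, Station 7) = 11 + 6 = 17
d(Q, Station 8) = 2 + 5 = 7
Sorted ascending: Station 8, Station 2, Station 7, Station 1, … — the third-nearest is Station 7.

Station 7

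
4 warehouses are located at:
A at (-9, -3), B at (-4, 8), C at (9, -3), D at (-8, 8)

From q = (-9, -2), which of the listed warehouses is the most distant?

Compare squared distances (the ordering matches that of the actual distances):
|qA|² = (-9−(-9))² + (-2−(-3))² = 0 + 1 = 1
|qB|² = (-9−(-4))² + (-2−8)² = 25 + 100 = 125
|qC|² = (-9−9)² + (-2−(-3))² = 324 + 1 = 325
|qD|² = (-9−(-8))² + (-2−8)² = 1 + 100 = 101
The largest is to C.

C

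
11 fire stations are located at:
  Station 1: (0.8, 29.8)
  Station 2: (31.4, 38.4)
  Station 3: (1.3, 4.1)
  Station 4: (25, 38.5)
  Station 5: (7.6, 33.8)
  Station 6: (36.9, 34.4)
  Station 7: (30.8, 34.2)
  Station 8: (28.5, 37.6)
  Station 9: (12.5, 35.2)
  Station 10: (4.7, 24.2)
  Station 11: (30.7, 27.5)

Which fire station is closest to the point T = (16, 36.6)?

Compare squared distances (the ordering matches that of the actual distances):
d²(T, Station 1) = 231.04 + 46.24 = 277.28
d²(T, Station 2) = 237.16 + 3.24 = 240.4
d²(T, Station 3) = 216.09 + 1056.25 = 1272.34
d²(T, Station 4) = 81 + 3.61 = 84.61
d²(T, Station 5) = 70.56 + 7.84 = 78.4
d²(T, Station 6) = 436.81 + 4.84 = 441.65
d²(T, Station 7) = 219.04 + 5.76 = 224.8
d²(T, Station 8) = 156.25 + 1 = 157.25
d²(T, Station 9) = 12.25 + 1.96 = 14.21
d²(T, Station 10) = 127.69 + 153.76 = 281.45
d²(T, Station 11) = 216.09 + 82.81 = 298.9
The smallest is to Station 9, so T lies in the Voronoi region of Station 9.

Station 9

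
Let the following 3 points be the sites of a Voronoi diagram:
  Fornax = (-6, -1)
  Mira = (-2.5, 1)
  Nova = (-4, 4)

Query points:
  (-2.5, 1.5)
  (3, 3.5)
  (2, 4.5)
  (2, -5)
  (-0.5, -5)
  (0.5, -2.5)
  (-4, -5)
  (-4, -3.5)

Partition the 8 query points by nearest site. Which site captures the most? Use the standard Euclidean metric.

(-2.5, 1.5) — d² to each: Fornax:18.5, Mira:0.25, Nova:8.5 → nearest is Mira
(3, 3.5) — d² to each: Fornax:101.25, Mira:36.5, Nova:49.25 → nearest is Mira
(2, 4.5) — d² to each: Fornax:94.25, Mira:32.5, Nova:36.25 → nearest is Mira
(2, -5) — d² to each: Fornax:80, Mira:56.25, Nova:117 → nearest is Mira
(-0.5, -5) — d² to each: Fornax:46.25, Mira:40, Nova:93.25 → nearest is Mira
(0.5, -2.5) — d² to each: Fornax:44.5, Mira:21.25, Nova:62.5 → nearest is Mira
(-4, -5) — d² to each: Fornax:20, Mira:38.25, Nova:81 → nearest is Fornax
(-4, -3.5) — d² to each: Fornax:10.25, Mira:22.5, Nova:56.25 → nearest is Fornax
Tally — Fornax:2, Mira:6. Mira captures the most (6).

Mira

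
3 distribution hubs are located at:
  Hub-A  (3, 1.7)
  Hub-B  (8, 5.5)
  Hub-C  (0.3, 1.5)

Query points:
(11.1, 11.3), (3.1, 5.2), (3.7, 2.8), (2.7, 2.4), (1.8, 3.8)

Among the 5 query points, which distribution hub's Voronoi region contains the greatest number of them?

Hub-A

(11.1, 11.3) — d² to each: Hub-A:157.77, Hub-B:43.25, Hub-C:212.68 → nearest is Hub-B
(3.1, 5.2) — d² to each: Hub-A:12.26, Hub-B:24.1, Hub-C:21.53 → nearest is Hub-A
(3.7, 2.8) — d² to each: Hub-A:1.7, Hub-B:25.78, Hub-C:13.25 → nearest is Hub-A
(2.7, 2.4) — d² to each: Hub-A:0.58, Hub-B:37.7, Hub-C:6.57 → nearest is Hub-A
(1.8, 3.8) — d² to each: Hub-A:5.85, Hub-B:41.33, Hub-C:7.54 → nearest is Hub-A
Tally — Hub-A:4, Hub-B:1. Hub-A captures the most (4).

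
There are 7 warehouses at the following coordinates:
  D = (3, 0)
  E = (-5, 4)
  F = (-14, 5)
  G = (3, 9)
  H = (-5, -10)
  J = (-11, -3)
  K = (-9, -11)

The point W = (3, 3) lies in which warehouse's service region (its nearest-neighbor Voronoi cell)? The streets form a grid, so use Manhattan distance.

d(W,D) = |3−3| + |3−0| = 0 + 3 = 3
d(W,E) = |3−(-5)| + |3−4| = 8 + 1 = 9
d(W,F) = |3−(-14)| + |3−5| = 17 + 2 = 19
d(W,G) = |3−3| + |3−9| = 0 + 6 = 6
d(W,H) = |3−(-5)| + |3−(-10)| = 8 + 13 = 21
d(W,J) = |3−(-11)| + |3−(-3)| = 14 + 6 = 20
d(W,K) = |3−(-9)| + |3−(-11)| = 12 + 14 = 26
The smallest is to D, so W lies in the Voronoi region of D.

D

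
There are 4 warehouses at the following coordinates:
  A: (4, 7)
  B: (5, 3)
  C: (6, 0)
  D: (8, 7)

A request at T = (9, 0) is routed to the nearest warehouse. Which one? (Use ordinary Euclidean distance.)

Since √ is increasing, it suffices to compare squared distances:
|TA|² = (9−4)² + (0−7)² = 25 + 49 = 74
|TB|² = (9−5)² + (0−3)² = 16 + 9 = 25
|TC|² = (9−6)² + (0−0)² = 9 + 0 = 9
|TD|² = (9−8)² + (0−7)² = 1 + 49 = 50
Minimum is at C.

C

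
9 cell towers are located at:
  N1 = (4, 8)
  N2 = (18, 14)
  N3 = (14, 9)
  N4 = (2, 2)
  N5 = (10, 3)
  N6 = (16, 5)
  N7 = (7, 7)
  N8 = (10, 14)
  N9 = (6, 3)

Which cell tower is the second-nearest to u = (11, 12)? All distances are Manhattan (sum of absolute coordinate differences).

N3

d(u,N1) = 7 + 4 = 11
d(u,N2) = 7 + 2 = 9
d(u,N3) = 3 + 3 = 6
d(u,N4) = 9 + 10 = 19
d(u,N5) = 1 + 9 = 10
d(u,N6) = 5 + 7 = 12
d(u,N7) = 4 + 5 = 9
d(u,N8) = 1 + 2 = 3
d(u,N9) = 5 + 9 = 14
Sorted ascending: N8, N3, N2, … — the second-nearest is N3.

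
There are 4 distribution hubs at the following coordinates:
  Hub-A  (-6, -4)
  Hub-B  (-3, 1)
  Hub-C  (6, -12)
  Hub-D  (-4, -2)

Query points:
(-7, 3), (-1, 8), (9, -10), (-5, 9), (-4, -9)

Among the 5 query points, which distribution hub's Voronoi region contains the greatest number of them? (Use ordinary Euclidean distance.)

(-7, 3) — d² to each: Hub-A:50, Hub-B:20, Hub-C:394, Hub-D:34 → nearest is Hub-B
(-1, 8) — d² to each: Hub-A:169, Hub-B:53, Hub-C:449, Hub-D:109 → nearest is Hub-B
(9, -10) — d² to each: Hub-A:261, Hub-B:265, Hub-C:13, Hub-D:233 → nearest is Hub-C
(-5, 9) — d² to each: Hub-A:170, Hub-B:68, Hub-C:562, Hub-D:122 → nearest is Hub-B
(-4, -9) — d² to each: Hub-A:29, Hub-B:101, Hub-C:109, Hub-D:49 → nearest is Hub-A
Tally — Hub-A:1, Hub-B:3, Hub-C:1. Hub-B captures the most (3).

Hub-B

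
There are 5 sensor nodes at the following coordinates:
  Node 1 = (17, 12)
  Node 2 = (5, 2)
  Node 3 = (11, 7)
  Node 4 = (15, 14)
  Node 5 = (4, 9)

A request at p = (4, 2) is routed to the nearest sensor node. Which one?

Node 2

Since √ is increasing, it suffices to compare squared distances:
d²(p, Node 1) = (4−17)² + (2−12)² = 169 + 100 = 269
d²(p, Node 2) = (4−5)² + (2−2)² = 1 + 0 = 1
d²(p, Node 3) = (4−11)² + (2−7)² = 49 + 25 = 74
d²(p, Node 4) = (4−15)² + (2−14)² = 121 + 144 = 265
d²(p, Node 5) = (4−4)² + (2−9)² = 0 + 49 = 49
Minimum is at Node 2.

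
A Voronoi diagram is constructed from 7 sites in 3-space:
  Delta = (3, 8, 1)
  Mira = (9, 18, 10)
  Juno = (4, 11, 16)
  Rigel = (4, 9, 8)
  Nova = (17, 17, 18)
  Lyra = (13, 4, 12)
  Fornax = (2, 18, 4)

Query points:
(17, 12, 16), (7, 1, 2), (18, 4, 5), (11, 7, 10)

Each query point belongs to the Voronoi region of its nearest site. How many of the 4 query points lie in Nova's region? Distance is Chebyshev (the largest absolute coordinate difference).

(17, 12, 16) — d to each: Delta:15, Mira:8, Juno:13, Rigel:13, Nova:5, Lyra:8, Fornax:15 → nearest is Nova
(7, 1, 2) — d to each: Delta:7, Mira:17, Juno:14, Rigel:8, Nova:16, Lyra:10, Fornax:17 → nearest is Delta
(18, 4, 5) — d to each: Delta:15, Mira:14, Juno:14, Rigel:14, Nova:13, Lyra:7, Fornax:16 → nearest is Lyra
(11, 7, 10) — d to each: Delta:9, Mira:11, Juno:7, Rigel:7, Nova:10, Lyra:3, Fornax:11 → nearest is Lyra
1 of the 4 points has Nova as nearest.

1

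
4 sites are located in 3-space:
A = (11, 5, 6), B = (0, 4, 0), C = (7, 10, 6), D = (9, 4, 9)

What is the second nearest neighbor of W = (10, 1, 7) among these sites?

A

Since √ is increasing, it suffices to compare squared distances:
|WA|² = (10−11)² + (1−5)² + (7−6)² = 1 + 16 + 1 = 18
|WB|² = (10−0)² + (1−4)² + (7−0)² = 100 + 9 + 49 = 158
|WC|² = (10−7)² + (1−10)² + (7−6)² = 9 + 81 + 1 = 91
|WD|² = (10−9)² + (1−4)² + (7−9)² = 1 + 9 + 4 = 14
Sorted ascending: D, A, C, … — the second-nearest is A.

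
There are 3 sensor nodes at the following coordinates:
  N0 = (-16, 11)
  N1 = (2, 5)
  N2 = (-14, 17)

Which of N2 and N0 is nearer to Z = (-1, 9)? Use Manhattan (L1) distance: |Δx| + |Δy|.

d(Z,N2) = |-1−(-14)| + |9−17| = 13 + 8 = 21
d(Z,N0) = |-1−(-16)| + |9−11| = 15 + 2 = 17
21 > 17, so N0 is closer.

N0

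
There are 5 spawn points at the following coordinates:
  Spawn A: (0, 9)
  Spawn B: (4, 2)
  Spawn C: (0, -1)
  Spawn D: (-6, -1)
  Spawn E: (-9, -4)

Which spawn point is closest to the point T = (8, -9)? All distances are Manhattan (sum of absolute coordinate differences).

d(T, Spawn A) = 8 + 18 = 26
d(T, Spawn B) = 4 + 11 = 15
d(T, Spawn C) = 8 + 8 = 16
d(T, Spawn D) = 14 + 8 = 22
d(T, Spawn E) = 17 + 5 = 22
Minimum is at Spawn B.

Spawn B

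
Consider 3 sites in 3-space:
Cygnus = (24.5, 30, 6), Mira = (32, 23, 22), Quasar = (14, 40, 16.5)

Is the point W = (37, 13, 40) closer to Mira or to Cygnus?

Compare squared distances:
d²(W, Mira) = (37−32)² + (13−23)² + (40−22)² = 25 + 100 + 324 = 449
d²(W, Cygnus) = (37−24.5)² + (13−30)² + (40−6)² = 156.25 + 289 + 1156 = 1601.25
449 < 1601.25, so Mira is closer.

Mira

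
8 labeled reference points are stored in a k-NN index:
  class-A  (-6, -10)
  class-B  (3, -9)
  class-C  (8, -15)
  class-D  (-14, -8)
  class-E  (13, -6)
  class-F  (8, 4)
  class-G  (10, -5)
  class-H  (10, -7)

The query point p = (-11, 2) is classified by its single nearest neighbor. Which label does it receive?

Squared Euclidean distances:
d²(p, class-A) = (-11−(-6))² + (2−(-10))² = 25 + 144 = 169
d²(p, class-B) = (-11−3)² + (2−(-9))² = 196 + 121 = 317
d²(p, class-C) = (-11−8)² + (2−(-15))² = 361 + 289 = 650
d²(p, class-D) = (-11−(-14))² + (2−(-8))² = 9 + 100 = 109
d²(p, class-E) = (-11−13)² + (2−(-6))² = 576 + 64 = 640
d²(p, class-F) = (-11−8)² + (2−4)² = 361 + 4 = 365
d²(p, class-G) = (-11−10)² + (2−(-5))² = 441 + 49 = 490
d²(p, class-H) = (-11−10)² + (2−(-7))² = 441 + 81 = 522
Minimum is at class-D.

class-D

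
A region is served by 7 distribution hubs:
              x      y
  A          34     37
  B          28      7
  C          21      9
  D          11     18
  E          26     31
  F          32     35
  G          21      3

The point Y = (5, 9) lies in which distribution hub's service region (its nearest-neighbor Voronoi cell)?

Since √ is increasing, it suffices to compare squared distances:
|YA|² = (5−34)² + (9−37)² = 841 + 784 = 1625
|YB|² = (5−28)² + (9−7)² = 529 + 4 = 533
|YC|² = (5−21)² + (9−9)² = 256 + 0 = 256
|YD|² = (5−11)² + (9−18)² = 36 + 81 = 117
|YE|² = (5−26)² + (9−31)² = 441 + 484 = 925
|YF|² = (5−32)² + (9−35)² = 729 + 676 = 1405
|YG|² = (5−21)² + (9−3)² = 256 + 36 = 292
The smallest is to D, so Y lies in the Voronoi region of D.

D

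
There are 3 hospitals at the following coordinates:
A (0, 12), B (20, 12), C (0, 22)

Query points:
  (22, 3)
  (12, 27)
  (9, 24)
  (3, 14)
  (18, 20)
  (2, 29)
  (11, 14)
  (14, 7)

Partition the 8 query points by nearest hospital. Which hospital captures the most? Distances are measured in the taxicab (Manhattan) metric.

(22, 3) — d to each: A:31, B:11, C:41 → nearest is B
(12, 27) — d to each: A:27, B:23, C:17 → nearest is C
(9, 24) — d to each: A:21, B:23, C:11 → nearest is C
(3, 14) — d to each: A:5, B:19, C:11 → nearest is A
(18, 20) — d to each: A:26, B:10, C:20 → nearest is B
(2, 29) — d to each: A:19, B:35, C:9 → nearest is C
(11, 14) — d to each: A:13, B:11, C:19 → nearest is B
(14, 7) — d to each: A:19, B:11, C:29 → nearest is B
Tally — A:1, B:4, C:3. B captures the most (4).

B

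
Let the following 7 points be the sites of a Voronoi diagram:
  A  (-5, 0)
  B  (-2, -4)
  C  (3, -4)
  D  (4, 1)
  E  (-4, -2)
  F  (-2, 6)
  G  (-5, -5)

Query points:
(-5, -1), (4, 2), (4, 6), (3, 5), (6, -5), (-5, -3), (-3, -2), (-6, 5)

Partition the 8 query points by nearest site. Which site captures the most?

D

(-5, -1) — d² to each: A:1, B:18, C:73, D:85, E:2, F:58, G:16 → nearest is A
(4, 2) — d² to each: A:85, B:72, C:37, D:1, E:80, F:52, G:130 → nearest is D
(4, 6) — d² to each: A:117, B:136, C:101, D:25, E:128, F:36, G:202 → nearest is D
(3, 5) — d² to each: A:89, B:106, C:81, D:17, E:98, F:26, G:164 → nearest is D
(6, -5) — d² to each: A:146, B:65, C:10, D:40, E:109, F:185, G:121 → nearest is C
(-5, -3) — d² to each: A:9, B:10, C:65, D:97, E:2, F:90, G:4 → nearest is E
(-3, -2) — d² to each: A:8, B:5, C:40, D:58, E:1, F:65, G:13 → nearest is E
(-6, 5) — d² to each: A:26, B:97, C:162, D:116, E:53, F:17, G:101 → nearest is F
Tally — A:1, C:1, D:3, E:2, F:1. D captures the most (3).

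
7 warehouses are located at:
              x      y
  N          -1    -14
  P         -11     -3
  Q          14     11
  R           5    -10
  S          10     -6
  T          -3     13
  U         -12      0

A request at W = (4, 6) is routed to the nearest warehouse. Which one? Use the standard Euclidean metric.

Compare squared distances (the ordering matches that of the actual distances):
|WN|² = (4−(-1))² + (6−(-14))² = 25 + 400 = 425
|WP|² = (4−(-11))² + (6−(-3))² = 225 + 81 = 306
|WQ|² = (4−14)² + (6−11)² = 100 + 25 = 125
|WR|² = (4−5)² + (6−(-10))² = 1 + 256 = 257
|WS|² = (4−10)² + (6−(-6))² = 36 + 144 = 180
|WT|² = (4−(-3))² + (6−13)² = 49 + 49 = 98
|WU|² = (4−(-12))² + (6−0)² = 256 + 36 = 292
Minimum is at T.

T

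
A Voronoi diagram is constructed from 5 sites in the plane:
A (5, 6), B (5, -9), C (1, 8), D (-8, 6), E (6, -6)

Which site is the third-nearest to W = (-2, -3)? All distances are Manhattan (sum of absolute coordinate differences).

d(W,A) = |-2−5| + |-3−6| = 7 + 9 = 16
d(W,B) = |-2−5| + |-3−(-9)| = 7 + 6 = 13
d(W,C) = |-2−1| + |-3−8| = 3 + 11 = 14
d(W,D) = |-2−(-8)| + |-3−6| = 6 + 9 = 15
d(W,E) = |-2−6| + |-3−(-6)| = 8 + 3 = 11
Sorted ascending: E, B, C, D, … — the third-nearest is C.

C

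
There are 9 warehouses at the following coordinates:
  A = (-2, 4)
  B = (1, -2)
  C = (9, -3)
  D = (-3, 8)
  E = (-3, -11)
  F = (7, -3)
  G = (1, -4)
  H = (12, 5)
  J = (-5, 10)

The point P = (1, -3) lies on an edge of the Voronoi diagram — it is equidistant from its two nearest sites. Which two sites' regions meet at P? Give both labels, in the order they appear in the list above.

B and G

Squared distances from P to each site:
|PA|² = (1−(-2))² + (-3−4)² = 9 + 49 = 58
|PB|² = (1−1)² + (-3−(-2))² = 0 + 1 = 1
|PC|² = (1−9)² + (-3−(-3))² = 64 + 0 = 64
|PD|² = (1−(-3))² + (-3−8)² = 16 + 121 = 137
|PE|² = (1−(-3))² + (-3−(-11))² = 16 + 64 = 80
|PF|² = (1−7)² + (-3−(-3))² = 36 + 0 = 36
|PG|² = (1−1)² + (-3−(-4))² = 0 + 1 = 1
|PH|² = (1−12)² + (-3−5)² = 121 + 64 = 185
|PJ|² = (1−(-5))² + (-3−10)² = 36 + 169 = 205
P is equidistant from B and G (both at squared distance 1), and every other site is strictly farther — so P lies on the B–G Voronoi edge.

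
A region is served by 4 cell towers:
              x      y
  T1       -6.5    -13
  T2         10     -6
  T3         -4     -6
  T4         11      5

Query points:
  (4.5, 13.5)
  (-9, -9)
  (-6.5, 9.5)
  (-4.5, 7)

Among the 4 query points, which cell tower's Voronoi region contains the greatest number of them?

(4.5, 13.5) — d² to each: T1:823.25, T2:410.5, T3:452.5, T4:114.5 → nearest is T4
(-9, -9) — d² to each: T1:22.25, T2:370, T3:34, T4:596 → nearest is T1
(-6.5, 9.5) — d² to each: T1:506.25, T2:512.5, T3:246.5, T4:326.5 → nearest is T3
(-4.5, 7) — d² to each: T1:404, T2:379.25, T3:169.25, T4:244.25 → nearest is T3
Tally — T1:1, T3:2, T4:1. T3 captures the most (2).

T3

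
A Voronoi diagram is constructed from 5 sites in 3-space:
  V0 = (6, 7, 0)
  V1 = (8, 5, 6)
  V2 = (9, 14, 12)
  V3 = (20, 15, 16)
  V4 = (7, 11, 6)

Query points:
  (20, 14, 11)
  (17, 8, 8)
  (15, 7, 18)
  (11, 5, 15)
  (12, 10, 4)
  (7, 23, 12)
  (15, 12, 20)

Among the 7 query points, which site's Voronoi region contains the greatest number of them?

(20, 14, 11) — d² to each: V0:366, V1:250, V2:122, V3:26, V4:203 → nearest is V3
(17, 8, 8) — d² to each: V0:186, V1:94, V2:116, V3:122, V4:113 → nearest is V1
(15, 7, 18) — d² to each: V0:405, V1:197, V2:121, V3:93, V4:224 → nearest is V3
(11, 5, 15) — d² to each: V0:254, V1:90, V2:94, V3:182, V4:133 → nearest is V1
(12, 10, 4) — d² to each: V0:61, V1:45, V2:89, V3:233, V4:30 → nearest is V4
(7, 23, 12) — d² to each: V0:401, V1:361, V2:85, V3:249, V4:180 → nearest is V2
(15, 12, 20) — d² to each: V0:506, V1:294, V2:104, V3:50, V4:261 → nearest is V3
Tally — V1:2, V2:1, V3:3, V4:1. V3 captures the most (3).

V3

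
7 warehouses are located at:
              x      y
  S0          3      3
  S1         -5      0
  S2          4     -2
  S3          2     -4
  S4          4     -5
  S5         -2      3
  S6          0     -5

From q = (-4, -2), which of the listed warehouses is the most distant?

Squared Euclidean distances:
|qS0|² = (-4−3)² + (-2−3)² = 49 + 25 = 74
|qS1|² = (-4−(-5))² + (-2−0)² = 1 + 4 = 5
|qS2|² = (-4−4)² + (-2−(-2))² = 64 + 0 = 64
|qS3|² = (-4−2)² + (-2−(-4))² = 36 + 4 = 40
|qS4|² = (-4−4)² + (-2−(-5))² = 64 + 9 = 73
|qS5|² = (-4−(-2))² + (-2−3)² = 4 + 25 = 29
|qS6|² = (-4−0)² + (-2−(-5))² = 16 + 9 = 25
The largest is to S0.

S0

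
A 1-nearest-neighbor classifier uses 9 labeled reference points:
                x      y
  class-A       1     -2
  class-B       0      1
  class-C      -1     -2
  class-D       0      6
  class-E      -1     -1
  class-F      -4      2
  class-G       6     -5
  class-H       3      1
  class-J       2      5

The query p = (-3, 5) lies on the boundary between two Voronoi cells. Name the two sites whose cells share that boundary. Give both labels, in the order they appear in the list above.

Squared distances from p to each site:
d²(p, class-A) = (-3−1)² + (5−(-2))² = 16 + 49 = 65
d²(p, class-B) = (-3−0)² + (5−1)² = 9 + 16 = 25
d²(p, class-C) = (-3−(-1))² + (5−(-2))² = 4 + 49 = 53
d²(p, class-D) = (-3−0)² + (5−6)² = 9 + 1 = 10
d²(p, class-E) = (-3−(-1))² + (5−(-1))² = 4 + 36 = 40
d²(p, class-F) = (-3−(-4))² + (5−2)² = 1 + 9 = 10
d²(p, class-G) = (-3−6)² + (5−(-5))² = 81 + 100 = 181
d²(p, class-H) = (-3−3)² + (5−1)² = 36 + 16 = 52
d²(p, class-J) = (-3−2)² + (5−5)² = 25 + 0 = 25
p is equidistant from class-D and class-F (both at squared distance 10), and every other site is strictly farther — so p lies on the class-D–class-F Voronoi edge.

class-D and class-F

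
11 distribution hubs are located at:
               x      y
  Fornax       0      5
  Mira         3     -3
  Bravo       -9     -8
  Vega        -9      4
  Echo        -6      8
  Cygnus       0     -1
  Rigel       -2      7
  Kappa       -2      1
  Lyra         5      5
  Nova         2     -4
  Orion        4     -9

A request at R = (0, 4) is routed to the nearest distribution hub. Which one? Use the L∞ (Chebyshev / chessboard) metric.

Fornax

d(R, Fornax) = max(0, 1) = 1
d(R, Mira) = max(3, 7) = 7
d(R, Bravo) = max(9, 12) = 12
d(R, Vega) = max(9, 0) = 9
d(R, Echo) = max(6, 4) = 6
d(R, Cygnus) = max(0, 5) = 5
d(R, Rigel) = max(2, 3) = 3
d(R, Kappa) = max(2, 3) = 3
d(R, Lyra) = max(5, 1) = 5
d(R, Nova) = max(2, 8) = 8
d(R, Orion) = max(4, 13) = 13
The smallest is to Fornax, so R lies in the Voronoi region of Fornax.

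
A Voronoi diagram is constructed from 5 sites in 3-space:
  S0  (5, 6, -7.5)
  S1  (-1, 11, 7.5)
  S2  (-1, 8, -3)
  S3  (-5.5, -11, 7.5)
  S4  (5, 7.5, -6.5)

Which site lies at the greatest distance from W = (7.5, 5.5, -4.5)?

S3

Compare squared distances (the ordering matches that of the actual distances):
|WS0|² = (7.5−5)² + (5.5−6)² + (-4.5−(-7.5))² = 6.25 + 0.25 + 9 = 15.5
|WS1|² = (7.5−(-1))² + (5.5−11)² + (-4.5−7.5)² = 72.25 + 30.25 + 144 = 246.5
|WS2|² = (7.5−(-1))² + (5.5−8)² + (-4.5−(-3))² = 72.25 + 6.25 + 2.25 = 80.75
|WS3|² = (7.5−(-5.5))² + (5.5−(-11))² + (-4.5−7.5)² = 169 + 272.25 + 144 = 585.25
|WS4|² = (7.5−5)² + (5.5−7.5)² + (-4.5−(-6.5))² = 6.25 + 4 + 4 = 14.25
The largest is to S3.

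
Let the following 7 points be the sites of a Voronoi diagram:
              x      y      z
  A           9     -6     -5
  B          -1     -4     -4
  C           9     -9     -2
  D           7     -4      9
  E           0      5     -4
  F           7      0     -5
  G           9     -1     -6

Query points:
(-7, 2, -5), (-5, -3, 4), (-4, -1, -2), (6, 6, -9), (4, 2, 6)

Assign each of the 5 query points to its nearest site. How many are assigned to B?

(-7, 2, -5) — d² to each: A:320, B:73, C:386, D:428, E:59, F:200, G:266 → nearest is E
(-5, -3, 4) — d² to each: A:286, B:81, C:268, D:170, E:153, F:234, G:300 → nearest is B
(-4, -1, -2) — d² to each: A:203, B:22, C:233, D:251, E:56, F:131, G:185 → nearest is B
(6, 6, -9) — d² to each: A:169, B:174, C:283, D:425, E:62, F:53, G:67 → nearest is F
(4, 2, 6) — d² to each: A:210, B:161, C:210, D:54, E:125, F:134, G:178 → nearest is D
2 of the 5 points have B as nearest.

2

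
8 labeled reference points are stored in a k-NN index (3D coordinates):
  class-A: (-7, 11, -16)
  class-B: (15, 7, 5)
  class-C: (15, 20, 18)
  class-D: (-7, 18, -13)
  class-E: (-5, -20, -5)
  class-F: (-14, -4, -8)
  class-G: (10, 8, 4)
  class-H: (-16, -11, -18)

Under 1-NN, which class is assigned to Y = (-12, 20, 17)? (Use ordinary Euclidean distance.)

Compare squared distances (the ordering matches that of the actual distances):
d²(Y, class-A) = (-12−(-7))² + (20−11)² + (17−(-16))² = 25 + 81 + 1089 = 1195
d²(Y, class-B) = (-12−15)² + (20−7)² + (17−5)² = 729 + 169 + 144 = 1042
d²(Y, class-C) = (-12−15)² + (20−20)² + (17−18)² = 729 + 0 + 1 = 730
d²(Y, class-D) = (-12−(-7))² + (20−18)² + (17−(-13))² = 25 + 4 + 900 = 929
d²(Y, class-E) = (-12−(-5))² + (20−(-20))² + (17−(-5))² = 49 + 1600 + 484 = 2133
d²(Y, class-F) = (-12−(-14))² + (20−(-4))² + (17−(-8))² = 4 + 576 + 625 = 1205
d²(Y, class-G) = (-12−10)² + (20−8)² + (17−4)² = 484 + 144 + 169 = 797
d²(Y, class-H) = (-12−(-16))² + (20−(-11))² + (17−(-18))² = 16 + 961 + 1225 = 2202
Minimum is at class-C.

class-C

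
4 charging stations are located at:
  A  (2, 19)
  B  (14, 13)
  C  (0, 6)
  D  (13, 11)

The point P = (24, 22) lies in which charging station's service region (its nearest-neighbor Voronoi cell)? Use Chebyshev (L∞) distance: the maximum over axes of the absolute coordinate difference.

B

d(P,A) = max(22, 3) = 22
d(P,B) = max(10, 9) = 10
d(P,C) = max(24, 16) = 24
d(P,D) = max(11, 11) = 11
Minimum is at B.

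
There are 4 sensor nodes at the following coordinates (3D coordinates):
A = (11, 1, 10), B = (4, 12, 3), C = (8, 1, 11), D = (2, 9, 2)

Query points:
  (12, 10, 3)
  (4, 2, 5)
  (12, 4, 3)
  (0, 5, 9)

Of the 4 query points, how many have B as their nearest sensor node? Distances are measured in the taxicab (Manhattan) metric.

1

(12, 10, 3) — d to each: A:17, B:10, C:21, D:12 → nearest is B
(4, 2, 5) — d to each: A:13, B:12, C:11, D:12 → nearest is C
(12, 4, 3) — d to each: A:11, B:16, C:15, D:16 → nearest is A
(0, 5, 9) — d to each: A:16, B:17, C:14, D:13 → nearest is D
1 of the 4 points has B as nearest.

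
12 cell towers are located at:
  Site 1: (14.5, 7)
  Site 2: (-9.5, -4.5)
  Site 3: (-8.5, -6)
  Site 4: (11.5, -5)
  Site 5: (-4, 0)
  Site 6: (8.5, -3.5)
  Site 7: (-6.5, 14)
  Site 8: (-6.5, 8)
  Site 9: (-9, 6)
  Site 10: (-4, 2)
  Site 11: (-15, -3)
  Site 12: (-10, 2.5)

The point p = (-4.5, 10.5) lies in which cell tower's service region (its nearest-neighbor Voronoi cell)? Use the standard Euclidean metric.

Site 8

Compare squared distances (the ordering matches that of the actual distances):
d²(p, Site 1) = 361 + 12.25 = 373.25
d²(p, Site 2) = 25 + 225 = 250
d²(p, Site 3) = 16 + 272.25 = 288.25
d²(p, Site 4) = 256 + 240.25 = 496.25
d²(p, Site 5) = 0.25 + 110.25 = 110.5
d²(p, Site 6) = 169 + 196 = 365
d²(p, Site 7) = 4 + 12.25 = 16.25
d²(p, Site 8) = 4 + 6.25 = 10.25
d²(p, Site 9) = 20.25 + 20.25 = 40.5
d²(p, Site 10) = 0.25 + 72.25 = 72.5
d²(p, Site 11) = 110.25 + 182.25 = 292.5
d²(p, Site 12) = 30.25 + 64 = 94.25
Minimum is at Site 8.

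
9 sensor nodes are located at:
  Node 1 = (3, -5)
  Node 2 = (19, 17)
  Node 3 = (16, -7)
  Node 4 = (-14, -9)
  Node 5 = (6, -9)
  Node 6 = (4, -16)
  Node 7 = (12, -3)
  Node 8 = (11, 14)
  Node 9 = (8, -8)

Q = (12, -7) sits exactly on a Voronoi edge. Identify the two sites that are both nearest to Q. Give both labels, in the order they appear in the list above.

Squared distances from Q to each site:
d²(Q, Node 1) = (12−3)² + (-7−(-5))² = 81 + 4 = 85
d²(Q, Node 2) = (12−19)² + (-7−17)² = 49 + 576 = 625
d²(Q, Node 3) = (12−16)² + (-7−(-7))² = 16 + 0 = 16
d²(Q, Node 4) = (12−(-14))² + (-7−(-9))² = 676 + 4 = 680
d²(Q, Node 5) = (12−6)² + (-7−(-9))² = 36 + 4 = 40
d²(Q, Node 6) = (12−4)² + (-7−(-16))² = 64 + 81 = 145
d²(Q, Node 7) = (12−12)² + (-7−(-3))² = 0 + 16 = 16
d²(Q, Node 8) = (12−11)² + (-7−14)² = 1 + 441 = 442
d²(Q, Node 9) = (12−8)² + (-7−(-8))² = 16 + 1 = 17
Q is equidistant from Node 3 and Node 7 (both at squared distance 16), and every other site is strictly farther — so Q lies on the Node 3–Node 7 Voronoi edge.

Node 3 and Node 7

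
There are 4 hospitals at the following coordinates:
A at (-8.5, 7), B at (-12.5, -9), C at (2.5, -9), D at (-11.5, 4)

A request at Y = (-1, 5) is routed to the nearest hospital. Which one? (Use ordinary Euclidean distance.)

Since √ is increasing, it suffices to compare squared distances:
|YA|² = (-1−(-8.5))² + (5−7)² = 56.25 + 4 = 60.25
|YB|² = (-1−(-12.5))² + (5−(-9))² = 132.25 + 196 = 328.25
|YC|² = (-1−2.5)² + (5−(-9))² = 12.25 + 196 = 208.25
|YD|² = (-1−(-11.5))² + (5−4)² = 110.25 + 1 = 111.25
The smallest is to A, so Y lies in the Voronoi region of A.

A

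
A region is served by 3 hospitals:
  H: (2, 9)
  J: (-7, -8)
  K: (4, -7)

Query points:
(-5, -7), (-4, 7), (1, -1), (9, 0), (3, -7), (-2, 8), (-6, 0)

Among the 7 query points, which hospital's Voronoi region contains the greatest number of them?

(-5, -7) — d² to each: H:305, J:5, K:81 → nearest is J
(-4, 7) — d² to each: H:40, J:234, K:260 → nearest is H
(1, -1) — d² to each: H:101, J:113, K:45 → nearest is K
(9, 0) — d² to each: H:130, J:320, K:74 → nearest is K
(3, -7) — d² to each: H:257, J:101, K:1 → nearest is K
(-2, 8) — d² to each: H:17, J:281, K:261 → nearest is H
(-6, 0) — d² to each: H:145, J:65, K:149 → nearest is J
Tally — H:2, J:2, K:3. K captures the most (3).

K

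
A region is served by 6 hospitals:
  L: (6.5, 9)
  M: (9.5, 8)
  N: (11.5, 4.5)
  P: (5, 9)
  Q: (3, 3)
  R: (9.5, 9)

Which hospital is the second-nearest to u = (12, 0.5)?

M

Squared Euclidean distances:
|uL|² = (12−6.5)² + (0.5−9)² = 30.25 + 72.25 = 102.5
|uM|² = (12−9.5)² + (0.5−8)² = 6.25 + 56.25 = 62.5
|uN|² = (12−11.5)² + (0.5−4.5)² = 0.25 + 16 = 16.25
|uP|² = (12−5)² + (0.5−9)² = 49 + 72.25 = 121.25
|uQ|² = (12−3)² + (0.5−3)² = 81 + 6.25 = 87.25
|uR|² = (12−9.5)² + (0.5−9)² = 6.25 + 72.25 = 78.5
Sorted ascending: N, M, R, … — the second-nearest is M.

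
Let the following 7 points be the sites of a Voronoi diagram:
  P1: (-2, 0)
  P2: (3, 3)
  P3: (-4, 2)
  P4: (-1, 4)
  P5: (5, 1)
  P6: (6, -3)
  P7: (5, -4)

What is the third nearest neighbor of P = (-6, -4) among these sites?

Compare squared distances (the ordering matches that of the actual distances):
|PP1|² = (-6−(-2))² + (-4−0)² = 16 + 16 = 32
|PP2|² = (-6−3)² + (-4−3)² = 81 + 49 = 130
|PP3|² = (-6−(-4))² + (-4−2)² = 4 + 36 = 40
|PP4|² = (-6−(-1))² + (-4−4)² = 25 + 64 = 89
|PP5|² = (-6−5)² + (-4−1)² = 121 + 25 = 146
|PP6|² = (-6−6)² + (-4−(-3))² = 144 + 1 = 145
|PP7|² = (-6−5)² + (-4−(-4))² = 121 + 0 = 121
Sorted ascending: P1, P3, P4, P7, … — the third-nearest is P4.

P4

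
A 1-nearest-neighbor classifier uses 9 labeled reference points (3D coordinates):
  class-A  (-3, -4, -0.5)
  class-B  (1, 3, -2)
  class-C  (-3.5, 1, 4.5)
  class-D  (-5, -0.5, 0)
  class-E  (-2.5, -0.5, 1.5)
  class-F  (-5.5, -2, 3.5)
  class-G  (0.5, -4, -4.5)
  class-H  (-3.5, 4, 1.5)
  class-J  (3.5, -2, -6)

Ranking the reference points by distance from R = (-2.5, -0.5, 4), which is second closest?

class-E

Squared Euclidean distances:
d²(R, class-A) = (-2.5−(-3))² + (-0.5−(-4))² + (4−(-0.5))² = 0.25 + 12.25 + 20.25 = 32.75
d²(R, class-B) = (-2.5−1)² + (-0.5−3)² + (4−(-2))² = 12.25 + 12.25 + 36 = 60.5
d²(R, class-C) = (-2.5−(-3.5))² + (-0.5−1)² + (4−4.5)² = 1 + 2.25 + 0.25 = 3.5
d²(R, class-D) = (-2.5−(-5))² + (-0.5−(-0.5))² + (4−0)² = 6.25 + 0 + 16 = 22.25
d²(R, class-E) = (-2.5−(-2.5))² + (-0.5−(-0.5))² + (4−1.5)² = 0 + 0 + 6.25 = 6.25
d²(R, class-F) = (-2.5−(-5.5))² + (-0.5−(-2))² + (4−3.5)² = 9 + 2.25 + 0.25 = 11.5
d²(R, class-G) = (-2.5−0.5)² + (-0.5−(-4))² + (4−(-4.5))² = 9 + 12.25 + 72.25 = 93.5
d²(R, class-H) = (-2.5−(-3.5))² + (-0.5−4)² + (4−1.5)² = 1 + 20.25 + 6.25 = 27.5
d²(R, class-J) = (-2.5−3.5)² + (-0.5−(-2))² + (4−(-6))² = 36 + 2.25 + 100 = 138.25
Sorted ascending: class-C, class-E, class-F, … — the second-nearest is class-E.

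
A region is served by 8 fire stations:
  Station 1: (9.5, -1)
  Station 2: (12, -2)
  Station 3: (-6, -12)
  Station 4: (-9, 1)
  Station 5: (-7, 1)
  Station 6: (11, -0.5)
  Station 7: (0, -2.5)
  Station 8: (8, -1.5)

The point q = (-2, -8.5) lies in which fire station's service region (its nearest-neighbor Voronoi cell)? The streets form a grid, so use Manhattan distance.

d(q, Station 1) = |-2−9.5| + |-8.5−(-1)| = 11.5 + 7.5 = 19
d(q, Station 2) = |-2−12| + |-8.5−(-2)| = 14 + 6.5 = 20.5
d(q, Station 3) = |-2−(-6)| + |-8.5−(-12)| = 4 + 3.5 = 7.5
d(q, Station 4) = |-2−(-9)| + |-8.5−1| = 7 + 9.5 = 16.5
d(q, Station 5) = |-2−(-7)| + |-8.5−1| = 5 + 9.5 = 14.5
d(q, Station 6) = |-2−11| + |-8.5−(-0.5)| = 13 + 8 = 21
d(q, Station 7) = |-2−0| + |-8.5−(-2.5)| = 2 + 6 = 8
d(q, Station 8) = |-2−8| + |-8.5−(-1.5)| = 10 + 7 = 17
Station 3 is nearest.

Station 3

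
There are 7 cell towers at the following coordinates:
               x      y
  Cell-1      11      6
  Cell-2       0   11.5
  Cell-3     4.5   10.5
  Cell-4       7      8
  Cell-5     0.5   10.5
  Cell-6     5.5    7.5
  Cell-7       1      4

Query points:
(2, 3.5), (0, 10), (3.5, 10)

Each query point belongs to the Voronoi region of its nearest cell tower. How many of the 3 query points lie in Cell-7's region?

1

(2, 3.5) — d² to each: Cell-1:87.25, Cell-2:68, Cell-3:55.25, Cell-4:45.25, Cell-5:51.25, Cell-6:28.25, Cell-7:1.25 → nearest is Cell-7
(0, 10) — d² to each: Cell-1:137, Cell-2:2.25, Cell-3:20.5, Cell-4:53, Cell-5:0.5, Cell-6:36.5, Cell-7:37 → nearest is Cell-5
(3.5, 10) — d² to each: Cell-1:72.25, Cell-2:14.5, Cell-3:1.25, Cell-4:16.25, Cell-5:9.25, Cell-6:10.25, Cell-7:42.25 → nearest is Cell-3
1 of the 3 points has Cell-7 as nearest.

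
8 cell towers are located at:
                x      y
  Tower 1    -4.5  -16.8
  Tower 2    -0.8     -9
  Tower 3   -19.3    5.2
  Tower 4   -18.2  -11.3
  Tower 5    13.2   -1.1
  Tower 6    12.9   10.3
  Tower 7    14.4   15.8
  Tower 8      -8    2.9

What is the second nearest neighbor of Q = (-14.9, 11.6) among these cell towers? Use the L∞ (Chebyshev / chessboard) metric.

d(Q, Tower 1) = max(10.4, 28.4) = 28.4
d(Q, Tower 2) = max(14.1, 20.6) = 20.6
d(Q, Tower 3) = max(4.4, 6.4) = 6.4
d(Q, Tower 4) = max(3.3, 22.9) = 22.9
d(Q, Tower 5) = max(28.1, 12.7) = 28.1
d(Q, Tower 6) = max(27.8, 1.3) = 27.8
d(Q, Tower 7) = max(29.3, 4.2) = 29.3
d(Q, Tower 8) = max(6.9, 8.7) = 8.7
Sorted ascending: Tower 3, Tower 8, Tower 2, … — the second-nearest is Tower 8.

Tower 8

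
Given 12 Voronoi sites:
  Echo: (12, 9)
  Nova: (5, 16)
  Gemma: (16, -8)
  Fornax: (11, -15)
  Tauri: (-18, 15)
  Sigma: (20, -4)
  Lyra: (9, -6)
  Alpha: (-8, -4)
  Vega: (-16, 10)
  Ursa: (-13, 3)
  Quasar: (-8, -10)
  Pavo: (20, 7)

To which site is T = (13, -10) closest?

Since √ is increasing, it suffices to compare squared distances:
d²(T, Echo) = (13−12)² + (-10−9)² = 1 + 361 = 362
d²(T, Nova) = (13−5)² + (-10−16)² = 64 + 676 = 740
d²(T, Gemma) = (13−16)² + (-10−(-8))² = 9 + 4 = 13
d²(T, Fornax) = (13−11)² + (-10−(-15))² = 4 + 25 = 29
d²(T, Tauri) = (13−(-18))² + (-10−15)² = 961 + 625 = 1586
d²(T, Sigma) = (13−20)² + (-10−(-4))² = 49 + 36 = 85
d²(T, Lyra) = (13−9)² + (-10−(-6))² = 16 + 16 = 32
d²(T, Alpha) = (13−(-8))² + (-10−(-4))² = 441 + 36 = 477
d²(T, Vega) = (13−(-16))² + (-10−10)² = 841 + 400 = 1241
d²(T, Ursa) = (13−(-13))² + (-10−3)² = 676 + 169 = 845
d²(T, Quasar) = (13−(-8))² + (-10−(-10))² = 441 + 0 = 441
d²(T, Pavo) = (13−20)² + (-10−7)² = 49 + 289 = 338
The smallest is to Gemma, so T lies in the Voronoi region of Gemma.

Gemma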